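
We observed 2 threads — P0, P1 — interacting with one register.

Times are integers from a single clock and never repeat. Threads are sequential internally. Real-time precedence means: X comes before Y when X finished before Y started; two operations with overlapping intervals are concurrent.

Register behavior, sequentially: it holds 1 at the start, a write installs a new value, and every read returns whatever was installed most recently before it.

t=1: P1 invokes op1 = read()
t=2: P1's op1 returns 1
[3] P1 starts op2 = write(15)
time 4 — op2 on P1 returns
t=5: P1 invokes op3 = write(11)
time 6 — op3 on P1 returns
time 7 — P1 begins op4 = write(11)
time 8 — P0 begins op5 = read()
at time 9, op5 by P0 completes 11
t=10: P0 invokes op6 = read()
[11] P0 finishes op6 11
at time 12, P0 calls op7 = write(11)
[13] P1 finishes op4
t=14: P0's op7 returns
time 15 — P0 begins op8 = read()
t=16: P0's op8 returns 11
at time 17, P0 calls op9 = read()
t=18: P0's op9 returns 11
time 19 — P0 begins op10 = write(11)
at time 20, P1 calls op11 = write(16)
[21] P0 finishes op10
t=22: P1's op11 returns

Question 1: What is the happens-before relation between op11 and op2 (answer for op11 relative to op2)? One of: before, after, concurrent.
after

op11 spans [20,22], op2 spans [3,4]
resp(op2)=4 < inv(op11)=20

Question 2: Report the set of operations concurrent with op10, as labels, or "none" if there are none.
op11

op10 spans [19,21]; an op avoiding the whole window 19..21 is ordered, any other is concurrent
op1 [1,2]: before
op2 [3,4]: before
op3 [5,6]: before
op4 [7,13]: before
op5 [8,9]: before
op6 [10,11]: before
op7 [12,14]: before
op8 [15,16]: before
op9 [17,18]: before
op11 [20,22]: concurrent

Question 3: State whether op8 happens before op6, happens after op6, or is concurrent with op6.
after

op8 spans [15,16], op6 spans [10,11]
resp(op6)=11 < inv(op8)=15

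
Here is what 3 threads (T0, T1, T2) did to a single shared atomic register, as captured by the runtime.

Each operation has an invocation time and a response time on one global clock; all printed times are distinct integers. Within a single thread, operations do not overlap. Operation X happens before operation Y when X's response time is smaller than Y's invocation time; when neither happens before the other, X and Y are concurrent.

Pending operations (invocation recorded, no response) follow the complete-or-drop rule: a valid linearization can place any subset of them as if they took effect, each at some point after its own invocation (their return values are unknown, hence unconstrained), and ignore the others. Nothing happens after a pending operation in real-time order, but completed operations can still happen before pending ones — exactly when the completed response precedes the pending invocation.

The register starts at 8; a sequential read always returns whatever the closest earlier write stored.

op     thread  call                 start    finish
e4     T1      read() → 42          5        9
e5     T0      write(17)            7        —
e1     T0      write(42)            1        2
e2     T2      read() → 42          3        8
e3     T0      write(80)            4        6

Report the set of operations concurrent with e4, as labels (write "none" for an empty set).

e2, e3, e5

concurrent with e4 ([5,9]): every op whose interval crosses 5..9
e1 [1,2]: before
e2 [3,8]: concurrent
e3 [4,6]: concurrent
e5 [7,…): concurrent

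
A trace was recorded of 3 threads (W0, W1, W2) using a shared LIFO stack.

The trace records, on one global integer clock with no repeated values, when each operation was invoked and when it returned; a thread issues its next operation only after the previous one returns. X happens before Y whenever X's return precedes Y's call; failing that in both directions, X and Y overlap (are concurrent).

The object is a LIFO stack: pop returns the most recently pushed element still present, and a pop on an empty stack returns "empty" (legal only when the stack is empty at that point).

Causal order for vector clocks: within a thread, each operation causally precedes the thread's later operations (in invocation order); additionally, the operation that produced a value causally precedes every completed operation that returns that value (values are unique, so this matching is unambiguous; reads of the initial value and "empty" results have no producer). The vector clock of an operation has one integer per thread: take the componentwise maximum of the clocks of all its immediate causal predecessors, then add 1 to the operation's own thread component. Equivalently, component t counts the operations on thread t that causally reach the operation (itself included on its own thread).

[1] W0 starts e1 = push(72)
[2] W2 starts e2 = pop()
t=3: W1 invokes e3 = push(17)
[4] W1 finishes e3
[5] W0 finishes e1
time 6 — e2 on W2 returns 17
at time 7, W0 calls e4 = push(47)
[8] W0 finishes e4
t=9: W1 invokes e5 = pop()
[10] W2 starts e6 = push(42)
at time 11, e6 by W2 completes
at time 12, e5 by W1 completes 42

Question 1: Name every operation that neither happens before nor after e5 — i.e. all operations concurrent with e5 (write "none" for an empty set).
overlap test against e5 [9,12]: concurrent iff the interval meets 9..12
e1 [1,5]: before
e2 [2,6]: before
e3 [3,4]: before
e4 [7,8]: before
e6 [10,11]: concurrent

e6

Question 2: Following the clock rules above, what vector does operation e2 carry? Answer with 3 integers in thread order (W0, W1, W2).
root op e3, invoked 3: fresh clock plus W1's own tick → (0, 1, 0)
root op e1, invoked 1: fresh clock plus W0's own tick → (1, 0, 0)
merge at e2 (invoked 2): VC(e3)=(0, 1, 0), own-thread bump on W2 → (0, 1, 1)
merge at e4 (invoked 7): VC(e1)=(1, 0, 0), own-thread bump on W0 → (2, 0, 0)
merge at e6 (invoked 10): VC(e2)=(0, 1, 1), own-thread bump on W2 → (0, 1, 2)
merge at e5 (invoked 9): VC(e3)=(0, 1, 0), VC(e6)=(0, 1, 2), own-thread bump on W1 → (0, 2, 2)
target: VC(e2) = (0, 1, 1)

(0, 1, 1)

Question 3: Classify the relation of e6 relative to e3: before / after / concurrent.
e6 spans [10,11], e3 spans [3,4]
resp(e3)=4 < inv(e6)=10

after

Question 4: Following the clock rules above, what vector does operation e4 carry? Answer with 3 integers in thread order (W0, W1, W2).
e3 (invocation 3): nothing precedes it; W1's component alone gives (0, 1, 0)
e1 (invocation 1): nothing precedes it; W0's component alone gives (1, 0, 0)
invoked at 2, e2 merges VC(e3)=(0, 1, 0) and bumps W2's slot → (0, 1, 1)
invoked at 7, e4 merges VC(e1)=(1, 0, 0) and bumps W0's slot → (2, 0, 0)
invoked at 10, e6 merges VC(e2)=(0, 1, 1) and bumps W2's slot → (0, 1, 2)
invoked at 9, e5 merges VC(e3)=(0, 1, 0), VC(e6)=(0, 1, 2) and bumps W1's slot → (0, 2, 2)
target: VC(e4) = (2, 0, 0)

(2, 0, 0)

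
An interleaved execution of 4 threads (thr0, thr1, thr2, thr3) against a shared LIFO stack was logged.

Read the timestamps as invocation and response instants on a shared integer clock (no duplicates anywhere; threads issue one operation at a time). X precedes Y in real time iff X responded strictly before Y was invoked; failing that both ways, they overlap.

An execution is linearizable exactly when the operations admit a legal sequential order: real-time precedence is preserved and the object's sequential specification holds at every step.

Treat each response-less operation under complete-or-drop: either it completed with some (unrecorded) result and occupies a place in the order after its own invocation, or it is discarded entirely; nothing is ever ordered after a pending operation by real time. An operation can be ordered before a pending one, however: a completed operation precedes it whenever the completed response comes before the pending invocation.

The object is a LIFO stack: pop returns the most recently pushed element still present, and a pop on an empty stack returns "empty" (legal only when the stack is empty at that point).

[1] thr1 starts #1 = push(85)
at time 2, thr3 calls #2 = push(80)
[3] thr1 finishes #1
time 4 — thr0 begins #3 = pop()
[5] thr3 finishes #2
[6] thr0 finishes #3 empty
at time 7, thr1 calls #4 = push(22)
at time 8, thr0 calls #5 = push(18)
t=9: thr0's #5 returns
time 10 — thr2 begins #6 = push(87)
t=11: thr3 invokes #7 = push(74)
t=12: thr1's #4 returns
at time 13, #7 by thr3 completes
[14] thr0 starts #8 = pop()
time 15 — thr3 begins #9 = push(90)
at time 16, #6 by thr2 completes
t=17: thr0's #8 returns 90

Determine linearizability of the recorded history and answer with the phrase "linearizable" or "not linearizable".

through event 5 a valid linearization exists; event 6 (#3 responding at time 6) ends that
every one of the 3 real-time-consistent orders over 3 completed LIFO stack ops fails the sequential spec
e.g. #1, #2, #3: illegal at step 3, since #3 pop() → empty cannot apply there
e.g. #1, #3, #2: illegal at step 2, since #3 pop() → empty cannot apply there

not linearizable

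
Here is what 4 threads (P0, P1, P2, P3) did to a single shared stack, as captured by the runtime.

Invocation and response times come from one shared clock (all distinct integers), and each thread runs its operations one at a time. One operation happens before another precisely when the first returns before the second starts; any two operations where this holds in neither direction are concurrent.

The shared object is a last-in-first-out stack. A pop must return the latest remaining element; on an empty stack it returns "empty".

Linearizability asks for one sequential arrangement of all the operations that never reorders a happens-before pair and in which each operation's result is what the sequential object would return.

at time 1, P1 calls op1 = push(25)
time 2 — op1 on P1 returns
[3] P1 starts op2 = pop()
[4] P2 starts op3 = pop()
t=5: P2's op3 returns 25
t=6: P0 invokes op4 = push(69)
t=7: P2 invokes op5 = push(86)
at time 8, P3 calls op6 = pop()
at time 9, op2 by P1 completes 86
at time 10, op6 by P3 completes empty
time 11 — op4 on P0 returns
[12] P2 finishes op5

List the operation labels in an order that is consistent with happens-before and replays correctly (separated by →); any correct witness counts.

after step 1 (op1 push(25)): stack <25>
after step 2 (op3 pop() → 25): stack <>
after step 3 (op5 push(86)): stack <86>
after step 4 (op2 pop() → 86): stack <>
after step 5 (op6 pop() → empty): stack <>
after step 6 (op4 push(69)): stack <69>

op1 → op3 → op5 → op2 → op6 → op4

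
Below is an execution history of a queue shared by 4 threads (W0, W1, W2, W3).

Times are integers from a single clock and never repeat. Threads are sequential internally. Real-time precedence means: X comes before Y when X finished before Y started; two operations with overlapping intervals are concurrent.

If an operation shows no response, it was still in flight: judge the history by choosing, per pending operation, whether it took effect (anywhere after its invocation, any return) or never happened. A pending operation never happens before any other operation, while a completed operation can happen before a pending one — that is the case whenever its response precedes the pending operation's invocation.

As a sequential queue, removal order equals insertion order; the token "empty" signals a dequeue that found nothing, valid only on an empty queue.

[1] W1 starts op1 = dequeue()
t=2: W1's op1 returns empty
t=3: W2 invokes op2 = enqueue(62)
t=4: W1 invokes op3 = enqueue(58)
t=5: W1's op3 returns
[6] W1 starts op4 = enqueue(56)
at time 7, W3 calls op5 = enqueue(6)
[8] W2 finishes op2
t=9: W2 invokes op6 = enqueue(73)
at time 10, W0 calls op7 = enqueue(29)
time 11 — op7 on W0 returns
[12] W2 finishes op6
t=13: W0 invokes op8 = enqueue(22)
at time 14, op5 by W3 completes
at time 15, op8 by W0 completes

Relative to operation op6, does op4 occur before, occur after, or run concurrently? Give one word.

op4 spans [6,…), op6 spans [9,12]
the intervals overlap in both directions

concurrent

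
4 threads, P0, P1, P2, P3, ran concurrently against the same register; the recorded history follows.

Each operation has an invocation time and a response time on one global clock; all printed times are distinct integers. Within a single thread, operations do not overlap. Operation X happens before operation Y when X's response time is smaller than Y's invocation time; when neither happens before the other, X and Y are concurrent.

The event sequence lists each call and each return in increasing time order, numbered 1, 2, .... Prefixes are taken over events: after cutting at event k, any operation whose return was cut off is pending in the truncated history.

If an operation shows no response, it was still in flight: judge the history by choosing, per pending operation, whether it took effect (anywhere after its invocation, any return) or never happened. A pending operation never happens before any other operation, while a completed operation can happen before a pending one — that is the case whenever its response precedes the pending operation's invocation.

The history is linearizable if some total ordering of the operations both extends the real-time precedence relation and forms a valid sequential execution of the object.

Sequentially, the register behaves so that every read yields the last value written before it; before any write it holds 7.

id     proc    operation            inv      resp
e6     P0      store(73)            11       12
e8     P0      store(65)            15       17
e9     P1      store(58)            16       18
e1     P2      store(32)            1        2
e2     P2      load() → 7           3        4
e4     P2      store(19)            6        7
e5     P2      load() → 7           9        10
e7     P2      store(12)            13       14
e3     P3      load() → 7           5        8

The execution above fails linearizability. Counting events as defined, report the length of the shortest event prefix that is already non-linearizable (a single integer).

4

events 1..3 are linearizable, e.g. via e1:
1. e1 store(32), leaving value 32
at event 4 (e2's time-4 response) nothing linearizes any more
e.g. e1, e2: illegal at step 2, since e2 load() → 7 cannot apply there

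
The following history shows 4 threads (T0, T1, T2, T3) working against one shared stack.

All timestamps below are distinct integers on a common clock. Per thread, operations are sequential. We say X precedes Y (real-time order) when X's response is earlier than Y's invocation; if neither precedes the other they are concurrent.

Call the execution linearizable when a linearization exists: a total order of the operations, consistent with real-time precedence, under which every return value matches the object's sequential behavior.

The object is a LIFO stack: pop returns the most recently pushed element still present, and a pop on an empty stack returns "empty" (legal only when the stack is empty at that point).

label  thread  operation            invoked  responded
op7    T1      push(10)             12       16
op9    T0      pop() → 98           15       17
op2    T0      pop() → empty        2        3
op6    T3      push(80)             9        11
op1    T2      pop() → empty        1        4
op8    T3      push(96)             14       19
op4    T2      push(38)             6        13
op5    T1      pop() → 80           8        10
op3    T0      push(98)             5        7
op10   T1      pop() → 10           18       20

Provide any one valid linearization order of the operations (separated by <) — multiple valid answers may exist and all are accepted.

op1 < op2 < op4 < op3 < op6 < op5 < op9 < op7 < op10 < op8

after step 1 (op1 pop() → empty): stack <>
after step 2 (op2 pop() → empty): stack <>
after step 3 (op4 push(38)): stack <38>
after step 4 (op3 push(98)): stack <38,98>
after step 5 (op6 push(80)): stack <38,98,80>
after step 6 (op5 pop() → 80): stack <38,98>
after step 7 (op9 pop() → 98): stack <38>
after step 8 (op7 push(10)): stack <38,10>
after step 9 (op10 pop() → 10): stack <38>
after step 10 (op8 push(96)): stack <38,96>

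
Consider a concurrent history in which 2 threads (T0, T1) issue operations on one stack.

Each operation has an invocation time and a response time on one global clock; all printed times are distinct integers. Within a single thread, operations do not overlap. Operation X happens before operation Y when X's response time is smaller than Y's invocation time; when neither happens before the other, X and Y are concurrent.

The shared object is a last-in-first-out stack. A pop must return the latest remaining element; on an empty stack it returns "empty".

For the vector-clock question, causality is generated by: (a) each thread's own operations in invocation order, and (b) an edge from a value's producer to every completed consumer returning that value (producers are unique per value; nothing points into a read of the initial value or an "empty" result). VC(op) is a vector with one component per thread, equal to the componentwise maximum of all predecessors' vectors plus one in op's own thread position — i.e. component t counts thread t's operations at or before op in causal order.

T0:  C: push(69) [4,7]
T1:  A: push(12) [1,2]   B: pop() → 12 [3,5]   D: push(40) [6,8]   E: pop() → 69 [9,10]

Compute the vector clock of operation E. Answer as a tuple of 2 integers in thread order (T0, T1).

(1, 4)

A, invoked 1, has no incoming edges; only T1's bump applies → (0, 1)
C, invoked 4, has no incoming edges; only T0's bump applies → (1, 0)
B, invoked 3, takes VC(A)=(0, 1) under max, adds 1 for T1 → (0, 2)
D, invoked 6, takes VC(B)=(0, 2) under max, adds 1 for T1 → (0, 3)
E, invoked 9, takes VC(C)=(1, 0), VC(D)=(0, 3) under max, adds 1 for T1 → (1, 4)
target: VC(E) = (1, 4)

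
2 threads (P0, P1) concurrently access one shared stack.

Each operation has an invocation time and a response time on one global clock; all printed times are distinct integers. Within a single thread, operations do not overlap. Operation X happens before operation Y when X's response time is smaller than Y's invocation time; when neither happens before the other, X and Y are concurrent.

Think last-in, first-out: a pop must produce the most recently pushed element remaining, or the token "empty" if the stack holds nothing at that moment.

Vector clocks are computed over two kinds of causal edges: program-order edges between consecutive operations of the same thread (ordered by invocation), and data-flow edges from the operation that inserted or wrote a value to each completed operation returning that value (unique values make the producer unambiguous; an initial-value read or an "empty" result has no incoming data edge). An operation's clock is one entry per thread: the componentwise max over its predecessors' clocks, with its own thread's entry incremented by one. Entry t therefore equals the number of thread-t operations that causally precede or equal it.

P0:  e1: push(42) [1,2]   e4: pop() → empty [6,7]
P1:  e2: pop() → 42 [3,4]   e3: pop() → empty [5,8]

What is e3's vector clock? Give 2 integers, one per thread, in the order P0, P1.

(1, 2)

VC(e1, invoked at 1): no causal predecessors; +1 on P0 → (1, 0)
e2, invoked 3, takes VC(e1)=(1, 0) under max, adds 1 for P1 → (1, 1)
e4, invoked 6, takes VC(e1)=(1, 0) under max, adds 1 for P0 → (2, 0)
e3, invoked 5, takes VC(e2)=(1, 1) under max, adds 1 for P1 → (1, 2)
target: VC(e3) = (1, 2)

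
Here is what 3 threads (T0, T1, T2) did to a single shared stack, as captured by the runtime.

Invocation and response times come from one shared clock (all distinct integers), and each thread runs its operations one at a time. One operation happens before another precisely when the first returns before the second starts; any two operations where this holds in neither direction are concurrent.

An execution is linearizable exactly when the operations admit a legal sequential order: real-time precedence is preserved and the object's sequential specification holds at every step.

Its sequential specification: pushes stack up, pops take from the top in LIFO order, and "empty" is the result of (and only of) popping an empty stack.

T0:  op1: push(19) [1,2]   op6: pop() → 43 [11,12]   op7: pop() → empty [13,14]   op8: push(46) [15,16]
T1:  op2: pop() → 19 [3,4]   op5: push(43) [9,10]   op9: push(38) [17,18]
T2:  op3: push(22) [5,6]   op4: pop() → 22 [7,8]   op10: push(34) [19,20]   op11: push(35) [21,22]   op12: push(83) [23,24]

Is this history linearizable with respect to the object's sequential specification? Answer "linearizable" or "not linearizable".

linearizable

one valid linearization: op1, op2, op3, op4, op5, op6, op7, op8, op9, op10, op11, op12
after step 1 (op1 push(19)): stack <19>
after step 2 (op2 pop() → 19): stack <>
after step 3 (op3 push(22)): stack <22>
after step 4 (op4 pop() → 22): stack <>
after step 5 (op5 push(43)): stack <43>
after step 6 (op6 pop() → 43): stack <>
after step 7 (op7 pop() → empty): stack <>
after step 8 (op8 push(46)): stack <46>
after step 9 (op9 push(38)): stack <46,38>
after step 10 (op10 push(34)): stack <46,38,34>
after step 11 (op11 push(35)): stack <46,38,34,35>
after step 12 (op12 push(83)): stack <46,38,34,35,83>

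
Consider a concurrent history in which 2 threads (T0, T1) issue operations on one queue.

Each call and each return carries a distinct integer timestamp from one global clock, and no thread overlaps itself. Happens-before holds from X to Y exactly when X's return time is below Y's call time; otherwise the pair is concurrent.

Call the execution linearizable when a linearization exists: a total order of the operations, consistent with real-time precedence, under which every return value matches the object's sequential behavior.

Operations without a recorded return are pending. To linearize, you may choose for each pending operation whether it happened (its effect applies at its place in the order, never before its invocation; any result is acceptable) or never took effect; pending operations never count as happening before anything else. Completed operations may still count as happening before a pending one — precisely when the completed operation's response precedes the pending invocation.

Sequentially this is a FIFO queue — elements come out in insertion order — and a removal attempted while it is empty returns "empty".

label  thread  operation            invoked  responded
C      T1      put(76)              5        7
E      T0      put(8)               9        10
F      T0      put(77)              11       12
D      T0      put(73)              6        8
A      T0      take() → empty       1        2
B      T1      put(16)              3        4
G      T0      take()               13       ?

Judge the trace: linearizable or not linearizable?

linearizable

a witness: A, B, C, D, E, F
after step 1 (A take() → empty): queue <>
after step 2 (B put(16)): queue <16>
after step 3 (C put(76)): queue <16,76>
after step 4 (D put(73)): queue <16,76,73>
after step 5 (E put(8)): queue <16,76,73,8>
after step 6 (F put(77)): queue <16,76,73,8,77>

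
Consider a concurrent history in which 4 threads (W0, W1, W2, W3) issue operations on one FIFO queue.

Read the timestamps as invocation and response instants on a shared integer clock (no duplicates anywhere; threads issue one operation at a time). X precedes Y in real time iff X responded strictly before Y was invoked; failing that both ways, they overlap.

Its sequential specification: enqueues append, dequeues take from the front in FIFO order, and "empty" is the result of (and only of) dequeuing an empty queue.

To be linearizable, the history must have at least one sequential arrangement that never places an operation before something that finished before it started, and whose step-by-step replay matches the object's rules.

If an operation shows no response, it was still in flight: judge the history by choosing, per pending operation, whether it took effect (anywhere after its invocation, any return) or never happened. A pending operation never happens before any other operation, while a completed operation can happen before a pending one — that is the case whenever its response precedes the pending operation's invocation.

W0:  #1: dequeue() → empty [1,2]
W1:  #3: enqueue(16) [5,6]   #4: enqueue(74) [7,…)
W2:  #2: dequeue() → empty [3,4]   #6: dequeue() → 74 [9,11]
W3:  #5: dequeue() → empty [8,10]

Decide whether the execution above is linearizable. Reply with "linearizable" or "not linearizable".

not linearizable

through event 10 a valid linearization exists; event 11 (#6 responding at time 11) ends that
5 completed operations, 2 real-time-consistent orders — every FIFO queue replay fails
every completion of the 1 pending operation (#4) was checked; none linearizes
for example #1, #2, #3, #5, #6 (pending dropped) fails at step 4: #5 dequeue() → empty is not legal there
for example #1, #2, #3, #6, #5 (pending dropped) fails at step 4: #6 dequeue() → 74 is not legal there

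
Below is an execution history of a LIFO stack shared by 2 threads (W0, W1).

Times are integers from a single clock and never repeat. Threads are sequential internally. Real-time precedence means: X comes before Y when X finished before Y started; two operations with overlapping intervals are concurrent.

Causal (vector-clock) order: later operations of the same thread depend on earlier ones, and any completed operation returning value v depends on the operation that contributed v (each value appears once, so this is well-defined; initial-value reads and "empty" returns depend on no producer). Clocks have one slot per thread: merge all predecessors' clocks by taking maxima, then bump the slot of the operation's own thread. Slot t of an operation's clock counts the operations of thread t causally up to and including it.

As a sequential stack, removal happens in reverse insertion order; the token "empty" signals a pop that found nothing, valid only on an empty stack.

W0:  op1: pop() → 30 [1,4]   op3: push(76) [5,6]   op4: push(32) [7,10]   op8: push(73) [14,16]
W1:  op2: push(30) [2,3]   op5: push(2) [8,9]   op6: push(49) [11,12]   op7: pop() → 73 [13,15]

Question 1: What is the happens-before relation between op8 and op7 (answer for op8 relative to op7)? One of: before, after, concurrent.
Answer: concurrent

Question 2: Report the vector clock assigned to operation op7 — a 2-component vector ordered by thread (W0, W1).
Answer: (4, 4)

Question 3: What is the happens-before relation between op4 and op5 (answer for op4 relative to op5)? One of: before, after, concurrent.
Answer: concurrent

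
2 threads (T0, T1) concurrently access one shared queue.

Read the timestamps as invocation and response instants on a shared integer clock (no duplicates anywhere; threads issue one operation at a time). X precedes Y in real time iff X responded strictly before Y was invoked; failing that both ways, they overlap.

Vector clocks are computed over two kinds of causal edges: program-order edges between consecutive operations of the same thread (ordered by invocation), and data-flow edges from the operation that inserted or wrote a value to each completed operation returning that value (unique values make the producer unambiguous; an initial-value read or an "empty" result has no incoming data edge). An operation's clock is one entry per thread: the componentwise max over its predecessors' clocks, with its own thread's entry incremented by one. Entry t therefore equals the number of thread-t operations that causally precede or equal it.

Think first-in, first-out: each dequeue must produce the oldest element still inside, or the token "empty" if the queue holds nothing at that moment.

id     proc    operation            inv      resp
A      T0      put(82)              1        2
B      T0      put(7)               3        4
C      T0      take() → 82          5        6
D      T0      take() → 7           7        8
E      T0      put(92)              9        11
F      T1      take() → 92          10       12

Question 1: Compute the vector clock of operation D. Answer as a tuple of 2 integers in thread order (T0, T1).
Answer: (4, 0)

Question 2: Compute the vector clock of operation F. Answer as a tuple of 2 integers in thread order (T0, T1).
Answer: (5, 1)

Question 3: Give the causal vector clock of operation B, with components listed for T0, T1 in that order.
Answer: (2, 0)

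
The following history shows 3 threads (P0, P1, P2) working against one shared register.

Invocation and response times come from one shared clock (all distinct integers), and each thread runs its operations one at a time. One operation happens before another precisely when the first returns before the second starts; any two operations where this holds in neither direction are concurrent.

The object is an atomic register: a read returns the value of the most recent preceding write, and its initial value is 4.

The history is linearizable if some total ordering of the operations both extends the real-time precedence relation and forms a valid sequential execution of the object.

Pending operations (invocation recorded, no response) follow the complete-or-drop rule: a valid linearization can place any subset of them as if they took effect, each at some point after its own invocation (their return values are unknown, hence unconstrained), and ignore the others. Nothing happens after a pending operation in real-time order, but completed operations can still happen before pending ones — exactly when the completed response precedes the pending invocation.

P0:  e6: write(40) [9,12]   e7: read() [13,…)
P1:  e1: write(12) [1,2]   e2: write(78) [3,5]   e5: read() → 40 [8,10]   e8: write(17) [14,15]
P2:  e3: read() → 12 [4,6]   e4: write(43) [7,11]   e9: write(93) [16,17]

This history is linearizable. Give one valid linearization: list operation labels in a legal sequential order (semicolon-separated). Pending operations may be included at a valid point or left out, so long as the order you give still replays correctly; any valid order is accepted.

step 1: e1 write(12) — value 12
step 2: e3 read() → 12 — value 12
step 3: e2 write(78) — value 78
step 4: e4 write(43) — value 43
step 5: e6 write(40) — value 40
step 6: e5 read() → 40 — value 40
step 7: e7 read() (pending, included) — value 40
step 8: e8 write(17) — value 17
step 9: e9 write(93) — value 93

e1; e3; e2; e4; e6; e5; e7; e8; e9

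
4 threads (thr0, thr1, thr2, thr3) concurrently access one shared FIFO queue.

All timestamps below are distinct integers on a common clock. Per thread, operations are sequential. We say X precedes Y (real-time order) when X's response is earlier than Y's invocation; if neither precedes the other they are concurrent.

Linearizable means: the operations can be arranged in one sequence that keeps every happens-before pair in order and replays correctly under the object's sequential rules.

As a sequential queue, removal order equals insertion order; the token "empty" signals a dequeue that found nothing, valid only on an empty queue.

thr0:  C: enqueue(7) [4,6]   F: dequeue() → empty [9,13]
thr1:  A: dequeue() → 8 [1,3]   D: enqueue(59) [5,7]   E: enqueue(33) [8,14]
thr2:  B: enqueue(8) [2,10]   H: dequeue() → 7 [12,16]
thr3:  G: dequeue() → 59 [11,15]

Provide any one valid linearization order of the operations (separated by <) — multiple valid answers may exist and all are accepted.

B < A < C < D < H < G < F < E

1. B enqueue(8), leaving queue <8>
2. A dequeue() → 8, leaving queue <>
3. C enqueue(7), leaving queue <7>
4. D enqueue(59), leaving queue <7,59>
5. H dequeue() → 7, leaving queue <59>
6. G dequeue() → 59, leaving queue <>
7. F dequeue() → empty, leaving queue <>
8. E enqueue(33), leaving queue <33>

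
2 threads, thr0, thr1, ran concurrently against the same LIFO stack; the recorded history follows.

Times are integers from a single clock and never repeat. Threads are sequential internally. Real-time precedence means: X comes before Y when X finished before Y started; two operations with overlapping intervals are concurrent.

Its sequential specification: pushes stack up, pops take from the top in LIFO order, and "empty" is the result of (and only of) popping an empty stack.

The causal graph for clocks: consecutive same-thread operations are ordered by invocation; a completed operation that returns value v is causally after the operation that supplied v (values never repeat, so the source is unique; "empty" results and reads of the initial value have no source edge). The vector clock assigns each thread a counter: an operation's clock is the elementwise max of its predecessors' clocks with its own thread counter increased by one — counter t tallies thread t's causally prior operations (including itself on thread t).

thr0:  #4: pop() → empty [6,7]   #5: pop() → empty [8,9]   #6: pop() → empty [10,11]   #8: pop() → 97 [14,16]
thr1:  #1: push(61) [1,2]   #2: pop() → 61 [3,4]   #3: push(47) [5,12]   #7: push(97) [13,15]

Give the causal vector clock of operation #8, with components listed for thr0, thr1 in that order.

(4, 4)

invoked at 1, #1 has no predecessors; its own thr1 bump gives (0, 1)
invoked at 6, #4 has no predecessors; its own thr0 bump gives (1, 0)
VC(#2, invoked at 3): max of VC(#1)=(0, 1), then +1 on thread thr1 → (0, 2)
VC(#5, invoked at 8): max of VC(#4)=(1, 0), then +1 on thread thr0 → (2, 0)
VC(#3, invoked at 5): max of VC(#2)=(0, 2), then +1 on thread thr1 → (0, 3)
VC(#6, invoked at 10): max of VC(#5)=(2, 0), then +1 on thread thr0 → (3, 0)
VC(#7, invoked at 13): max of VC(#3)=(0, 3), then +1 on thread thr1 → (0, 4)
VC(#8, invoked at 14): max of VC(#6)=(3, 0), VC(#7)=(0, 4), then +1 on thread thr0 → (4, 4)
target: VC(#8) = (4, 4)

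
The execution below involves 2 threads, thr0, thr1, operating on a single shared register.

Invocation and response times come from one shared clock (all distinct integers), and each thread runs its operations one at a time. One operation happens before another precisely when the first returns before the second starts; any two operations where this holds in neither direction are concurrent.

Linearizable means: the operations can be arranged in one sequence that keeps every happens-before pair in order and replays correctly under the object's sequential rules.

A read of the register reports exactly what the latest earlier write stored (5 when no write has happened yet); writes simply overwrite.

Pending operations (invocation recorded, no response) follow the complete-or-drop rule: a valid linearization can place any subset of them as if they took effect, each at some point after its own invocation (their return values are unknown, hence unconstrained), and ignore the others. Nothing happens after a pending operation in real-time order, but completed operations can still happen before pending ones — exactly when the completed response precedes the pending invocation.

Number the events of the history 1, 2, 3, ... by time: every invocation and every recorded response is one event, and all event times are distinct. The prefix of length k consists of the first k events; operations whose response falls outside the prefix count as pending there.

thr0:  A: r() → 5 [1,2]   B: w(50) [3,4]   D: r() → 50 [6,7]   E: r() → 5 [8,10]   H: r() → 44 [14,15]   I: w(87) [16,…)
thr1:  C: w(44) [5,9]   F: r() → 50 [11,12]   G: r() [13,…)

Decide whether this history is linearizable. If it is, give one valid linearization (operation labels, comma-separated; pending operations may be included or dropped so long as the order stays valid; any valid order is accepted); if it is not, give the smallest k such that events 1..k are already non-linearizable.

not linearizable — minimal violating prefix: 10 events

already the first 10 events (up to E's response at time 10) admit no linearization; the first 9 still do
checked exhaustively: 3 real-time-consistent orders of 5 completed operations, zero legal register replays
e.g. A, B, C, D, E: illegal at step 4, since D r() → 50 cannot apply there
e.g. A, B, D, C, E: illegal at step 5, since E r() → 5 cannot apply there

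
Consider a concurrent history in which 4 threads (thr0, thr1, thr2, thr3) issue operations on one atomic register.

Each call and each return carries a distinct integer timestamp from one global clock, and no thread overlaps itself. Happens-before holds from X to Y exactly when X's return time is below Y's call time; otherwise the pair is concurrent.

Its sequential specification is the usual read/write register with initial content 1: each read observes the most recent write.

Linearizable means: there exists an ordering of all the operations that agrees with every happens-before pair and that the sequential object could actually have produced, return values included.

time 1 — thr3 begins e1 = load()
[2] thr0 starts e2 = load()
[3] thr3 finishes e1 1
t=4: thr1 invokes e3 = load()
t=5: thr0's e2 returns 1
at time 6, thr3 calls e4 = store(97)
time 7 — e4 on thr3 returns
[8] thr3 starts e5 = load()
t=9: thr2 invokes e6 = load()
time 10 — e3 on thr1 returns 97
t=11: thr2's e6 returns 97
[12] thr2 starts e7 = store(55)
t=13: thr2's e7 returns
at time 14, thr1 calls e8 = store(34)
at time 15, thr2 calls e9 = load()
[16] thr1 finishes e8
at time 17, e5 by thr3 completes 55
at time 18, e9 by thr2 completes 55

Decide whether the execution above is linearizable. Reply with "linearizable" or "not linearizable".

linearizable

one valid linearization: e1, e2, e4, e3, e6, e7, e5, e9, e8
step 1: e1 load() → 1 — value 1
step 2: e2 load() → 1 — value 1
step 3: e4 store(97) — value 97
step 4: e3 load() → 97 — value 97
step 5: e6 load() → 97 — value 97
step 6: e7 store(55) — value 55
step 7: e5 load() → 55 — value 55
step 8: e9 load() → 55 — value 55
step 9: e8 store(34) — value 34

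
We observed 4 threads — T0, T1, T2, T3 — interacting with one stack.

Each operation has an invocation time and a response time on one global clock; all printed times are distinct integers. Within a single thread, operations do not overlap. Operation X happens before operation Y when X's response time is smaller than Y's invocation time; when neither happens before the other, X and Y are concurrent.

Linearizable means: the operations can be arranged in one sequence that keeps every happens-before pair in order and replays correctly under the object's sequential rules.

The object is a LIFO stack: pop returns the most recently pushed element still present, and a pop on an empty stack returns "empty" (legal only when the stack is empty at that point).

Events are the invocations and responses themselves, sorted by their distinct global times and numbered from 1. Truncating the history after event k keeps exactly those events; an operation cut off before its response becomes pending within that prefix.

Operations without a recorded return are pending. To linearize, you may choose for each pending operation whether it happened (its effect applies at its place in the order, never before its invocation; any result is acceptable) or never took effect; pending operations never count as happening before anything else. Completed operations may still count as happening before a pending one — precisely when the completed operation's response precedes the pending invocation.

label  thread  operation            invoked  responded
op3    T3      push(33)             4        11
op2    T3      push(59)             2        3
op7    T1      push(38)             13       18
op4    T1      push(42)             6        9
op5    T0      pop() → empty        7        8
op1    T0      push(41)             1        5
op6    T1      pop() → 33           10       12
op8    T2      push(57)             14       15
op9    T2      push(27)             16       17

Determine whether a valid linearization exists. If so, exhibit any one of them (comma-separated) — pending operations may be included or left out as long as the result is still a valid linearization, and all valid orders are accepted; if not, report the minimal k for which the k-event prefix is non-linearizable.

the violation lands at event 8, op5's response at time 8: events 1..7 linearize, events 1..8 do not
checked exhaustively: 2 real-time-consistent orders of 3 completed operations, zero legal stack replays
no escape via the 2 pending operations (op3, op4): every completion choice fails
take op1, op2, op5 (pending dropped): step 3 already fails, because op5 pop() → empty cannot occur there
take op2, op1, op5 (pending dropped): step 3 already fails, because op5 pop() → empty cannot occur there

not linearizable — minimal violating prefix: 8 events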